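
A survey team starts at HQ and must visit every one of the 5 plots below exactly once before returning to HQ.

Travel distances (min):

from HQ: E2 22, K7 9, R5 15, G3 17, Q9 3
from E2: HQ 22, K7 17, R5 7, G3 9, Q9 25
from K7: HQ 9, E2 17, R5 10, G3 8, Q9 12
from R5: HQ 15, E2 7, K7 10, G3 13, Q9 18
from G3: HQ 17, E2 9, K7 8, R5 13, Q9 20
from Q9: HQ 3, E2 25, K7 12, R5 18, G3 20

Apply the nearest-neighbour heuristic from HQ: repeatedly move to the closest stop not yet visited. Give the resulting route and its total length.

At HQ the remaining stops are Q9 3, K7 9, R5 15, G3 17, E2 22; go to Q9.
At Q9 the remaining stops are K7 12, R5 18, G3 20, E2 25; go to K7.
At K7 the remaining stops are G3 8, R5 10, E2 17; go to G3.
At G3 the remaining stops are E2 9, R5 13; go to E2.
At E2 the remaining stops are R5 7; go to R5.
Return R5→HQ: 15.
Total = 3 + 12 + 8 + 9 + 7 + 15 = 54.

54 min along HQ → Q9 → K7 → G3 → E2 → R5 → HQ.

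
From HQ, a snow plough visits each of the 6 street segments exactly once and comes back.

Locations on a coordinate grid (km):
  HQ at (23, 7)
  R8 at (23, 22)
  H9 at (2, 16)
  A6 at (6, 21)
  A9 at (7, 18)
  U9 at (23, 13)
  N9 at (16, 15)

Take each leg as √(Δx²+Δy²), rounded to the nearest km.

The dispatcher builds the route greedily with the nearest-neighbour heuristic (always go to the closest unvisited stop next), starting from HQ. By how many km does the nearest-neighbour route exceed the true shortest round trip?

The nearest-neighbour route is 5 km longer than optimal.

HQ: U9=6, N9=11, R8=15, A9=19, A6=22, H9=23 ⇒ U9
U9: N9=7, R8=9, A9=17, A6=19, H9=21 ⇒ N9
N9: A9=9, R8=10, A6=12, H9=14 ⇒ A9
A9: A6=3, H9=5, R8=16 ⇒ A6
A6: H9=6, R8=17 ⇒ H9
H9: R8=22 ⇒ R8
NN route HQ → U9 → N9 → A9 → A6 → H9 → R8 → HQ costs 68.
Optimal: HQ → U9 → R8 → A6 → H9 → A9 → N9 → HQ costs 63 (by enumerating all 360 distinct tours).
Excess = 68 − 63 = 5.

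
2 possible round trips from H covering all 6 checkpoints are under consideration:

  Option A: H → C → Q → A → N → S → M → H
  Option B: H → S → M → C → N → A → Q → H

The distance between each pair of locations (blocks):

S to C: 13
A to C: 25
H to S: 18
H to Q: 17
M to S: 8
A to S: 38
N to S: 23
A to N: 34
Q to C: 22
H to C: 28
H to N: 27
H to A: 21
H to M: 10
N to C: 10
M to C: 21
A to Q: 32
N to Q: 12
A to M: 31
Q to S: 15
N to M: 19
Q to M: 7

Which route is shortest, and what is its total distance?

Option A: 28 + 22 + 32 + 34 + 23 + 8 + 10 = 157
Option B: 18 + 8 + 21 + 10 + 34 + 32 + 17 = 140

Shortest is Option B, total 140 blocks.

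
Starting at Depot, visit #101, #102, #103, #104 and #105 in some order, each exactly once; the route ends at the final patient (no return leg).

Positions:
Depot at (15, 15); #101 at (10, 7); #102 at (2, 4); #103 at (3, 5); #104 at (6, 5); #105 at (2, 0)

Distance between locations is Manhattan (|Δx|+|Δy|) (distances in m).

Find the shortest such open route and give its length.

There are 5! = 120 possible orderings.
Depot→#101→#102→#103→#104→#105: 13+11+2+3+9 = 38
Depot→#101→#102→#103→#105→#104: 13+11+2+6+9 = 41
Depot→#101→#102→#104→#103→#105: 13+11+5+3+6 = 38
Depot→#101→#102→#104→#105→#103: 13+11+5+9+6 = 44
Depot→#101→#102→#105→#103→#104: 13+11+4+6+3 = 37
Depot→#101→#102→#105→#104→#103: 13+11+4+9+3 = 40
Depot→#101→#103→#102→#104→#105: 13+9+2+5+9 = 38
Depot→#101→#103→#102→#105→#104: 13+9+2+4+9 = 37
Depot→#101→#103→#104→#102→#105: 13+9+3+5+4 = 34
Depot→#101→#103→#104→#105→#102: 13+9+3+9+4 = 38
Depot→#101→#103→#105→#102→#104: 13+9+6+4+5 = 37
Depot→#101→#103→#105→#104→#102: 13+9+6+9+5 = 42
Depot→#101→#104→#102→#103→#105: 13+6+5+2+6 = 32
Depot→#101→#104→#102→#105→#103: 13+6+5+4+6 = 34
… (106 more)
Depot→#101→#104→#103→#102→#105: 13+6+3+2+4 = 28  ← best
The minimum is 28.
One shortest path: Depot → #101 → #104 → #103 → #102 → #105.

Minimum one-way distance = 28 m.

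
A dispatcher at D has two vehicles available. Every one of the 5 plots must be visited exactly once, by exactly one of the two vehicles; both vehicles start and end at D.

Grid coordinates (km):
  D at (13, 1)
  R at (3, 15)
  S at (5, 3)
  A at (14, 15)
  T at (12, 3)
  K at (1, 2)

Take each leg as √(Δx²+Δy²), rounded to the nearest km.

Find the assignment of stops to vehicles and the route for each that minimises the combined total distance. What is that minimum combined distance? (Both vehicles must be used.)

54 km — the smallest possible combined total.

Try each way of splitting the stops between the two vehicles (each non-empty) and, for each split, find the best tour for each vehicle:
  {R} + {S, A, T, K}: 34 + 44 = 78
  {S} + {R, A, T, K}: 16 + 50 = 66
  {R, S} + {A, T, K}: 37 + 44 = 81
  {A} + {R, S, T, K}: 28 + 42 = 70
  {R, A} + {S, T, K}: 42 + 25 = 67
  {S, A} + {R, T, K}: 37 + 42 = 79
  … (15 splits in total)
  {T} + {R, S, A, K}: 4 + 50 = 54  ← best
Best: vehicle 1 D → T → D = 4; vehicle 2 D → S → K → R → A → D = 50; combined 54.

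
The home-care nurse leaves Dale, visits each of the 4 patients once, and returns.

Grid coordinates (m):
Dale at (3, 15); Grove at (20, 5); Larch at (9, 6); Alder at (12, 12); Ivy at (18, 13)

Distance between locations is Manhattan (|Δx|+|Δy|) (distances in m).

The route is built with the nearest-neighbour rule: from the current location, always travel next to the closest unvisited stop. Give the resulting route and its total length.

56 m along Dale → Alder → Ivy → Grove → Larch → Dale.

Dale → [Alder:12 / Larch:15 / Ivy:17 / Grove:27] → Alder (12)
Alder → [Ivy:7 / Larch:9 / Grove:15] → Ivy (7)
Ivy → [Grove:10 / Larch:16] → Grove (10)
Grove → [Larch:12] → Larch (12)
Return Larch→Dale: 15.
Total = 12 + 7 + 10 + 12 + 15 = 56.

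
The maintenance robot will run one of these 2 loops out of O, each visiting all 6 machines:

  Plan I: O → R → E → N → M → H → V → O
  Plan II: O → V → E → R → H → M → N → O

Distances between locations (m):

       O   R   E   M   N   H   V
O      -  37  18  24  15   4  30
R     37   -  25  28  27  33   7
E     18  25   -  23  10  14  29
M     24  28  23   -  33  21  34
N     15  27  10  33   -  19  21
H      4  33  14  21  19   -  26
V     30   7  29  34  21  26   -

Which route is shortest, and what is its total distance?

182 m — Plan I is the shortest.

Plan I: 37 + 25 + 10 + 33 + 21 + 26 + 30 = 182
Plan II: 30 + 29 + 25 + 33 + 21 + 33 + 15 = 186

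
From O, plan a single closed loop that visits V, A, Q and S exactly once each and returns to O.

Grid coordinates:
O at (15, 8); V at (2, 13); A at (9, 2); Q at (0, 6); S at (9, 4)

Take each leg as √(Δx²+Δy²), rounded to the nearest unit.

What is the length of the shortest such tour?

40 — the shortest possible round trip.

O - V - A - Q - S - O: 14+13+10+9+7 = 53
O - V - A - S - Q - O: 14+13+2+9+15 = 53
O - V - Q - A - S - O: 14+7+10+2+7 = 40
O - V - Q - S - A - O: 14+7+9+2+8 = 40
O - V - S - A - Q - O: 14+11+2+10+15 = 52
O - V - S - Q - A - O: 14+11+9+10+8 = 52
O - A - V - Q - S - O: 8+13+7+9+7 = 44
O - A - V - S - Q - O: 8+13+11+9+15 = 56
O - A - Q - V - S - O: 8+10+7+11+7 = 43
O - A - S - V - Q - O: 8+2+11+7+15 = 43
O - Q - V - A - S - O: 15+7+13+2+7 = 44
O - Q - A - V - S - O: 15+10+13+11+7 = 56
The minimum is 40.
One optimal route: O → V → Q → A → S → O (or its reverse).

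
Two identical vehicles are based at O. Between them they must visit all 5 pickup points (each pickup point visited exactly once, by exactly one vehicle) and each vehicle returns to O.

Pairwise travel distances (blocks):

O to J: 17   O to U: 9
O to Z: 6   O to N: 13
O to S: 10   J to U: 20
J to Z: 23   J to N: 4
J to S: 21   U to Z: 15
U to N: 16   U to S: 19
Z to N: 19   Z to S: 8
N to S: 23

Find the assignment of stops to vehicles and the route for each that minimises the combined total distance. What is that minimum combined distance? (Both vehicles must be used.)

Try each way of splitting the stops between the two vehicles (each non-empty) and, for each split, find the best tour for each vehicle:
  {J} + {U, Z, N, S}: 34 + 62 = 96
  {U} + {J, Z, N, S}: 18 + 52 = 70
  {J, U} + {Z, N, S}: 46 + 50 = 96
  {Z} + {J, U, N, S}: 12 + 60 = 72
  {J, Z} + {U, N, S}: 46 + 58 = 104
  {U, Z} + {J, N, S}: 30 + 48 = 78
  … (15 splits in total)
Best: vehicle 1 O → U → O = 18; vehicle 2 O → Z → S → J → N → O = 52; combined 70.

Minimum combined distance: 70 blocks.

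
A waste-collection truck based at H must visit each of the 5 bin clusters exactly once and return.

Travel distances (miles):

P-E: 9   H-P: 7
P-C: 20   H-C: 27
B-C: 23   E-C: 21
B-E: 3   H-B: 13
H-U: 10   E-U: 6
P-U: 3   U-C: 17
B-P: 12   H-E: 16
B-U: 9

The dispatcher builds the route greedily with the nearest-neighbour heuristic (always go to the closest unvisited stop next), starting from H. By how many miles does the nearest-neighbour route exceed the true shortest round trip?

H: P=7, U=10, B=13, E=16, C=27 ⇒ P
P: U=3, E=9, B=12, C=20 ⇒ U
U: E=6, B=9, C=17 ⇒ E
E: B=3, C=21 ⇒ B
B: C=23 ⇒ C
NN route H → P → U → E → B → C → H costs 69.
Optimal: H → B → E → C → U → P → H costs 64 (by enumerating all 60 distinct tours).
Excess = 69 − 64 = 5.

Excess over optimum: 5 miles.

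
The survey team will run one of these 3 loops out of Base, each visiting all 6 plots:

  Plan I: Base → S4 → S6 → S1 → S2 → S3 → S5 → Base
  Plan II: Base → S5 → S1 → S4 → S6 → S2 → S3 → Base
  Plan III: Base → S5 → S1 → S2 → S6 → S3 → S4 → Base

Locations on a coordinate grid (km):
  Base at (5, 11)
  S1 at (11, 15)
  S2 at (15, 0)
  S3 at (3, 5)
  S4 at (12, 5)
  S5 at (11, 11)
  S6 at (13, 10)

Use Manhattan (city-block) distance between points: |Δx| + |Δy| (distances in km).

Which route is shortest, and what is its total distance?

Plan I: 13 + 6 + 7 + 19 + 17 + 14 + 6 = 82
Plan II: 6 + 4 + 11 + 6 + 12 + 17 + 8 = 64
Plan III: 6 + 4 + 19 + 12 + 15 + 9 + 13 = 78

Shortest is Plan II, total 64 km.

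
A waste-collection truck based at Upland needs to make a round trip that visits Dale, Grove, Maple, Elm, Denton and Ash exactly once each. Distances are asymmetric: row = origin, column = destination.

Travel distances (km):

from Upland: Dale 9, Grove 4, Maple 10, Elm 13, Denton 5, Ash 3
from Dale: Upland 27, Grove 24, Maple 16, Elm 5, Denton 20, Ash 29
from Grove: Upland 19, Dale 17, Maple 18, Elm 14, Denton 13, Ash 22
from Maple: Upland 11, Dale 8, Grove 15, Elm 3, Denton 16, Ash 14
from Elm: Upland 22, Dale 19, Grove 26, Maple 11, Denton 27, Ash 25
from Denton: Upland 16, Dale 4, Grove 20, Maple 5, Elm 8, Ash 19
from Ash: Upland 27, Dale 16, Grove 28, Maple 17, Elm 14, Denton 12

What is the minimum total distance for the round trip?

Minimum total distance: 69 km.

Upland - Dale - Grove - Maple - Elm - Denton - Ash - Upland: 9+24+18+3+27+19+27 = 127
Upland - Dale - Grove - Maple - Elm - Ash - Denton - Upland: 9+24+18+3+25+12+16 = 107
Upland - Dale - Grove - Maple - Denton - Elm - Ash - Upland: 9+24+18+16+8+25+27 = 127
Upland - Dale - Grove - Maple - Denton - Ash - Elm - Upland: 9+24+18+16+19+14+22 = 122
Upland - Dale - Grove - Maple - Ash - Elm - Denton - Upland: 9+24+18+14+14+27+16 = 122
Upland - Dale - Grove - Maple - Ash - Denton - Elm - Upland: 9+24+18+14+12+8+22 = 107
Upland - Dale - Grove - Elm - Maple - Denton - Ash - Upland: 9+24+14+11+16+19+27 = 120
Upland - Dale - Grove - Elm - Maple - Ash - Denton - Upland: 9+24+14+11+14+12+16 = 100
… (712 more)
Upland - Grove - Ash - Denton - Dale - Elm - Maple - Upland: 4+22+12+4+5+11+11 = 69  ← best
The minimum is 69.
One optimal route: Upland → Grove → Ash → Denton → Dale → Elm → Maple → Upland.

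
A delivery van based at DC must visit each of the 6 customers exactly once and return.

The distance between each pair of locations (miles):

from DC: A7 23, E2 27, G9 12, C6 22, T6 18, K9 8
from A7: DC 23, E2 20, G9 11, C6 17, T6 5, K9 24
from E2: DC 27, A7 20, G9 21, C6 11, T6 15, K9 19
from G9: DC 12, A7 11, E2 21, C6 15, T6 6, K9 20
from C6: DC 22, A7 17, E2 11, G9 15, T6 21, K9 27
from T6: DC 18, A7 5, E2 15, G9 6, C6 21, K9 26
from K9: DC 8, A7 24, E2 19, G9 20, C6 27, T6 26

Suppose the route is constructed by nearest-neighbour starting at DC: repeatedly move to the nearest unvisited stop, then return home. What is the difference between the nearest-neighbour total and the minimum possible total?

DC: K9=8, G9=12, T6=18, C6=22, A7=23, E2=27 ⇒ K9
K9: E2=19, G9=20, A7=24, T6=26, C6=27 ⇒ E2
E2: C6=11, T6=15, A7=20, G9=21 ⇒ C6
C6: G9=15, A7=17, T6=21 ⇒ G9
G9: T6=6, A7=11 ⇒ T6
T6: A7=5 ⇒ A7
NN route DC → K9 → E2 → C6 → G9 → T6 → A7 → DC costs 87.
Optimal: DC → G9 → T6 → A7 → C6 → E2 → K9 → DC costs 78 (by enumerating all 360 distinct tours).
Excess = 87 − 78 = 9.

9 miles longer than the optimal tour.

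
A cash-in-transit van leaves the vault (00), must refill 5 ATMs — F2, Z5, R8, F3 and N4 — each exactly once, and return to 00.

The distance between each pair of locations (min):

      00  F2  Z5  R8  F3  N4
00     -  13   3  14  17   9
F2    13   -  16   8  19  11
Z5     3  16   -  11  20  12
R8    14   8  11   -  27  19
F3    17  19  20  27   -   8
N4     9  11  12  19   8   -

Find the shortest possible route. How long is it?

Minimum total distance: 58 min.

With 5 stops there are 5!/2 = 60 distinct round trips (a route and its reverse cost the same).
00→F2→Z5→R8→F3→N4→00: 13+16+11+27+8+9 = 84
00→F2→Z5→R8→N4→F3→00: 13+16+11+19+8+17 = 84
00→F2→Z5→F3→R8→N4→00: 13+16+20+27+19+9 = 104
00→F2→Z5→F3→N4→R8→00: 13+16+20+8+19+14 = 90
00→F2→Z5→N4→R8→F3→00: 13+16+12+19+27+17 = 104
00→F2→Z5→N4→F3→R8→00: 13+16+12+8+27+14 = 90
00→F2→R8→Z5→F3→N4→00: 13+8+11+20+8+9 = 69
00→F2→R8→Z5→N4→F3→00: 13+8+11+12+8+17 = 69
00→F2→R8→F3→Z5→N4→00: 13+8+27+20+12+9 = 89
00→F2→R8→F3→N4→Z5→00: 13+8+27+8+12+3 = 71
00→F2→R8→N4→Z5→F3→00: 13+8+19+12+20+17 = 89
00→F2→R8→N4→F3→Z5→00: 13+8+19+8+20+3 = 71
00→F2→F3→Z5→R8→N4→00: 13+19+20+11+19+9 = 91
00→F2→F3→Z5→N4→R8→00: 13+19+20+12+19+14 = 97
… (46 more)
00→Z5→R8→F2→F3→N4→00: 3+11+8+19+8+9 = 58  ← best
The minimum is 58.
One optimal route: 00 → Z5 → R8 → F2 → F3 → N4 → 00 (or its reverse).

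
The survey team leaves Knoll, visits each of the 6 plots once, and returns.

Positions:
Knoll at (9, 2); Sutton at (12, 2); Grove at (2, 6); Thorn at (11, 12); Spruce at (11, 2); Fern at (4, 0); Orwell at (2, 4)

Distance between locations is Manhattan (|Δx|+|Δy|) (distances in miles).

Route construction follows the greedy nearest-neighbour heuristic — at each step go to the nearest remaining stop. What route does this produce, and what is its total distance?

At Knoll the remaining stops are Spruce 2, Sutton 3, Fern 7, Orwell 9, Grove 11, Thorn 12; go to Spruce.
At Spruce the remaining stops are Sutton 1, Fern 9, Thorn 10, Orwell 11, Grove 13; go to Sutton.
At Sutton the remaining stops are Fern 10, Thorn 11, Orwell 12, Grove 14; go to Fern.
At Fern the remaining stops are Orwell 6, Grove 8, Thorn 19; go to Orwell.
At Orwell the remaining stops are Grove 2, Thorn 17; go to Grove.
At Grove the remaining stops are Thorn 15; go to Thorn.
Return Thorn→Knoll: 12.
Total = 2 + 1 + 10 + 6 + 2 + 15 + 12 = 48.

48 miles along Knoll → Spruce → Sutton → Fern → Orwell → Grove → Thorn → Knoll.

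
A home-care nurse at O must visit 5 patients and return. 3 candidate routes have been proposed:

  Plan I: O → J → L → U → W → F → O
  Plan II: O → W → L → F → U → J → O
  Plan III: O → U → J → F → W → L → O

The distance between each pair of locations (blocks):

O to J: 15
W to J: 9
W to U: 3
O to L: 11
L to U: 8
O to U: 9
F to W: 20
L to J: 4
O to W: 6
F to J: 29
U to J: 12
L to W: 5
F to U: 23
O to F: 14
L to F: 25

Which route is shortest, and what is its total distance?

Shortest is Plan I, total 64 blocks.

Plan I: 15 + 4 + 8 + 3 + 20 + 14 = 64
Plan II: 6 + 5 + 25 + 23 + 12 + 15 = 86
Plan III: 9 + 12 + 29 + 20 + 5 + 11 = 86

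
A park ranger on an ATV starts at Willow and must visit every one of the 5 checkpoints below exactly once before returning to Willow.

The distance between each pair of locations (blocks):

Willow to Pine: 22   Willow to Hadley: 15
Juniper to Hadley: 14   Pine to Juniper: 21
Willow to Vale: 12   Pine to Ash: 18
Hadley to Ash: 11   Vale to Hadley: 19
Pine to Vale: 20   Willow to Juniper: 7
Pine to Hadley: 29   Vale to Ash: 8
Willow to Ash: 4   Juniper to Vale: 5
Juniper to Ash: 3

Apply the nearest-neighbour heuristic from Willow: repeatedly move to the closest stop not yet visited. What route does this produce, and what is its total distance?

82 blocks along Willow → Ash → Juniper → Vale → Hadley → Pine → Willow.

At Willow the remaining stops are Ash 4, Juniper 7, Vale 12, Hadley 15, Pine 22; go to Ash.
At Ash the remaining stops are Juniper 3, Vale 8, Hadley 11, Pine 18; go to Juniper.
At Juniper the remaining stops are Vale 5, Hadley 14, Pine 21; go to Vale.
At Vale the remaining stops are Hadley 19, Pine 20; go to Hadley.
At Hadley the remaining stops are Pine 29; go to Pine.
Return Pine→Willow: 22.
Total = 4 + 3 + 5 + 19 + 29 + 22 = 82.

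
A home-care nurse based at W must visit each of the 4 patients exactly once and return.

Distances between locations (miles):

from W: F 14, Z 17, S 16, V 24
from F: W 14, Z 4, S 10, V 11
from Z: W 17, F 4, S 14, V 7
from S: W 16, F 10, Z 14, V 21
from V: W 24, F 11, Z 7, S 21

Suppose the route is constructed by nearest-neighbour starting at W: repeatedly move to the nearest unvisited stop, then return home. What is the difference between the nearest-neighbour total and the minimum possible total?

From W: F=14, S=16, Z=17, V=24 → choose F (14).
From F: Z=4, S=10, V=11 → choose Z (4).
From Z: V=7, S=14 → choose V (7).
From V: S=21 → choose S (21).
NN route W → F → Z → V → S → W costs 62.
Optimal: W → Z → V → F → S → W costs 61 (by enumerating all 12 distinct tours).
Excess = 62 − 61 = 1.

The nearest-neighbour route is 1 miles longer than optimal.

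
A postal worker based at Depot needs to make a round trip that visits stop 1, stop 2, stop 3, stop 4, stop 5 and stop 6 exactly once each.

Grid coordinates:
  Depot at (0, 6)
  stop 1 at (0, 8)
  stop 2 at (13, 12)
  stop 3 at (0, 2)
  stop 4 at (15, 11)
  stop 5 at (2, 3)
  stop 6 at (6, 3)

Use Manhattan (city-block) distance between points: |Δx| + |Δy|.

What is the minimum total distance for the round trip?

There are 360 distinct closed tours to check (reversals are equivalent).
Depot - stop 1 - stop 2 - stop 3 - stop 4 - stop 5 - stop 6 - Depot: 2+17+23+24+21+4+9 = 100
Depot - stop 1 - stop 2 - stop 3 - stop 4 - stop 6 - stop 5 - Depot: 2+17+23+24+17+4+5 = 92
Depot - stop 1 - stop 2 - stop 3 - stop 5 - stop 4 - stop 6 - Depot: 2+17+23+3+21+17+9 = 92
Depot - stop 1 - stop 2 - stop 3 - stop 5 - stop 6 - stop 4 - Depot: 2+17+23+3+4+17+20 = 86
Depot - stop 1 - stop 2 - stop 3 - stop 6 - stop 4 - stop 5 - Depot: 2+17+23+7+17+21+5 = 92
Depot - stop 1 - stop 2 - stop 3 - stop 6 - stop 5 - stop 4 - Depot: 2+17+23+7+4+21+20 = 94
Depot - stop 1 - stop 2 - stop 4 - stop 3 - stop 5 - stop 6 - Depot: 2+17+3+24+3+4+9 = 62
Depot - stop 1 - stop 2 - stop 4 - stop 3 - stop 6 - stop 5 - Depot: 2+17+3+24+7+4+5 = 62
… (352 more)
Depot - stop 1 - stop 2 - stop 4 - stop 6 - stop 5 - stop 3 - Depot: 2+17+3+17+4+3+4 = 50  ← best
The minimum is 50.
One optimal route: Depot → stop 1 → stop 2 → stop 4 → stop 6 → stop 5 → stop 3 → Depot (or its reverse).

Shortest round trip = 50.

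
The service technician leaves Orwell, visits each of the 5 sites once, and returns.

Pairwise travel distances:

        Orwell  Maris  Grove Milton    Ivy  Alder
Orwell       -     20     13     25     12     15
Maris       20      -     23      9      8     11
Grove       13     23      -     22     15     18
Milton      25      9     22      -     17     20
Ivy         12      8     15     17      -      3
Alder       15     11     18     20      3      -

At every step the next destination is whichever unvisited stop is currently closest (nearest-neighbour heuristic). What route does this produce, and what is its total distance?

At Orwell the remaining stops are Ivy 12, Grove 13, Alder 15, Maris 20, Milton 25; go to Ivy.
At Ivy the remaining stops are Alder 3, Maris 8, Grove 15, Milton 17; go to Alder.
At Alder the remaining stops are Maris 11, Grove 18, Milton 20; go to Maris.
At Maris the remaining stops are Milton 9, Grove 23; go to Milton.
At Milton the remaining stops are Grove 22; go to Grove.
Return Grove→Orwell: 13.
Total = 12 + 3 + 11 + 9 + 22 + 13 = 70.

Nearest-neighbour total = 70; route Orwell → Ivy → Alder → Maris → Milton → Grove → Orwell.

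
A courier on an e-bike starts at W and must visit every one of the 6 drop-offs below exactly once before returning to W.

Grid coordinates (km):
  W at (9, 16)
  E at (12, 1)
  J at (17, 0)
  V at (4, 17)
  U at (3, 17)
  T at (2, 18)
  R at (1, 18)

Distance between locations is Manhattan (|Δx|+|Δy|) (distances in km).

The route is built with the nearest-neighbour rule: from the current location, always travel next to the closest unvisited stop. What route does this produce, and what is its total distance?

68 km along W → V → U → T → R → E → J → W.

From W: distances to unvisited — V=6, U=7, T=9, R=10, E=18, J=24. Nearest is V (6).
From V: distances to unvisited — U=1, T=3, R=4, E=24, J=30. Nearest is U (1).
From U: distances to unvisited — T=2, R=3, E=25, J=31. Nearest is T (2).
From T: distances to unvisited — R=1, E=27, J=33. Nearest is R (1).
From R: distances to unvisited — E=28, J=34. Nearest is E (28).
From E: distances to unvisited — J=6. Nearest is J (6).
Return J→W: 24.
Total = 6 + 1 + 2 + 1 + 28 + 6 + 24 = 68.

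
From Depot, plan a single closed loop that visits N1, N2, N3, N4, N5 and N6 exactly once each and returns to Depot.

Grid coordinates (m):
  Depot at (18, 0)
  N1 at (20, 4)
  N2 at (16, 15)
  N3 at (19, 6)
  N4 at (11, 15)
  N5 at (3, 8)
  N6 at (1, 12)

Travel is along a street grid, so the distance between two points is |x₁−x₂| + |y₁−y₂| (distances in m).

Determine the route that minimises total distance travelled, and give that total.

There are 360 distinct closed tours to check (reversals are equivalent).
Depot - N1 - N2 - N3 - N4 - N5 - N6 - Depot: 6+15+12+17+15+6+29 = 100
Depot - N1 - N2 - N3 - N4 - N6 - N5 - Depot: 6+15+12+17+13+6+23 = 92
Depot - N1 - N2 - N3 - N5 - N4 - N6 - Depot: 6+15+12+18+15+13+29 = 108
Depot - N1 - N2 - N3 - N5 - N6 - N4 - Depot: 6+15+12+18+6+13+22 = 92
Depot - N1 - N2 - N3 - N6 - N4 - N5 - Depot: 6+15+12+24+13+15+23 = 108
Depot - N1 - N2 - N3 - N6 - N5 - N4 - Depot: 6+15+12+24+6+15+22 = 100
Depot - N1 - N2 - N4 - N3 - N5 - N6 - Depot: 6+15+5+17+18+6+29 = 96
Depot - N1 - N2 - N4 - N3 - N6 - N5 - Depot: 6+15+5+17+24+6+23 = 96
… (352 more)
Depot - N1 - N3 - N2 - N4 - N6 - N5 - Depot: 6+3+12+5+13+6+23 = 68  ← best
The minimum is 68.
One optimal route: Depot → N1 → N3 → N2 → N4 → N6 → N5 → Depot (or its reverse).

68 m — the shortest possible round trip.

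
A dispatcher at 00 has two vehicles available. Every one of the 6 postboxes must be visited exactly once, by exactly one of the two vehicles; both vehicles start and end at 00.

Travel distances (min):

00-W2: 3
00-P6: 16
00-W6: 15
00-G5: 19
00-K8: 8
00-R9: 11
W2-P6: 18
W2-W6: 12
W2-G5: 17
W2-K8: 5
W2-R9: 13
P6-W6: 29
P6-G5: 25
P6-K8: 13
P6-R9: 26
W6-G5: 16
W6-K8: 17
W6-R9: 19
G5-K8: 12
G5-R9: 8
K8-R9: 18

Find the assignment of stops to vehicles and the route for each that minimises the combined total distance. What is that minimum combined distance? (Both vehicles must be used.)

87 min — the smallest possible combined total.

There are 2^5 − 1 = 31 ways to divide the 6 stops into two non-empty groups. For each, the best each vehicle can do is its own shortest tour through its group:
  {W2} + {P6, W6, G5, K8, R9}: 6 + 81 = 87
  {P6} + {W2, W6, G5, K8, R9}: 32 + 60 = 92
  {W2, P6} + {W6, G5, K8, R9}: 37 + 60 = 97
  {W6} + {W2, P6, G5, K8, R9}: 30 + 65 = 95
  {W2, W6} + {P6, G5, K8, R9}: 30 + 60 = 90
  {P6, W6} + {W2, G5, K8, R9}: 60 + 39 = 99
  … (31 splits in total)
Best: vehicle 1 00 → W2 → 00 = 6; vehicle 2 00 → P6 → K8 → W6 → G5 → R9 → 00 = 81; combined 87.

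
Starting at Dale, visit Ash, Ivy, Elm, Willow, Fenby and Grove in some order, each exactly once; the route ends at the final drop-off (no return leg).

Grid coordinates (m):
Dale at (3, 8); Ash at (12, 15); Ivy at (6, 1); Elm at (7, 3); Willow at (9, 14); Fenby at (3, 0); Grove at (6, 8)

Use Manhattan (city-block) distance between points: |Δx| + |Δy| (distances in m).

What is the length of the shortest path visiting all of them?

Minimum one-way distance = 34 m.

There are 6! = 720 possible orderings.
Dale - Ash - Ivy - Elm - Willow - Fenby - Grove: 16+20+3+13+20+11 = 83
Dale - Ash - Ivy - Elm - Willow - Grove - Fenby: 16+20+3+13+9+11 = 72
Dale - Ash - Ivy - Elm - Fenby - Willow - Grove: 16+20+3+7+20+9 = 75
Dale - Ash - Ivy - Elm - Fenby - Grove - Willow: 16+20+3+7+11+9 = 66
Dale - Ash - Ivy - Elm - Grove - Willow - Fenby: 16+20+3+6+9+20 = 74
Dale - Ash - Ivy - Elm - Grove - Fenby - Willow: 16+20+3+6+11+20 = 76
Dale - Ash - Ivy - Willow - Elm - Fenby - Grove: 16+20+16+13+7+11 = 83
Dale - Ash - Ivy - Willow - Elm - Grove - Fenby: 16+20+16+13+6+11 = 82
… (712 more)
Dale - Fenby - Ivy - Elm - Grove - Willow - Ash: 8+4+3+6+9+4 = 34  ← best
The minimum is 34.
One shortest path: Dale → Fenby → Ivy → Elm → Grove → Willow → Ash.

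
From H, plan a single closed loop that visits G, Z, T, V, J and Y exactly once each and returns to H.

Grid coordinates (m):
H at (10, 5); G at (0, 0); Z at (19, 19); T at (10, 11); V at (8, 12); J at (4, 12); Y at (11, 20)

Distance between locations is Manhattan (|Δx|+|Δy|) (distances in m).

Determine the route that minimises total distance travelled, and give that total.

Shortest round trip = 78 m.

H-G-Z-T-V-J-Y-H: 15+38+17+3+4+15+16 = 108
H-G-Z-T-V-Y-J-H: 15+38+17+3+11+15+13 = 112
H-G-Z-T-J-V-Y-H: 15+38+17+7+4+11+16 = 108
H-G-Z-T-J-Y-V-H: 15+38+17+7+15+11+9 = 112
H-G-Z-T-Y-V-J-H: 15+38+17+10+11+4+13 = 108
H-G-Z-T-Y-J-V-H: 15+38+17+10+15+4+9 = 108
H-G-Z-V-T-J-Y-H: 15+38+18+3+7+15+16 = 112
H-G-Z-V-T-Y-J-H: 15+38+18+3+10+15+13 = 112
… (352 more)
H-G-J-V-Z-Y-T-H: 15+16+4+18+9+10+6 = 78  ← best
The minimum is 78.
One optimal route: H → G → J → V → Z → Y → T → H (or its reverse).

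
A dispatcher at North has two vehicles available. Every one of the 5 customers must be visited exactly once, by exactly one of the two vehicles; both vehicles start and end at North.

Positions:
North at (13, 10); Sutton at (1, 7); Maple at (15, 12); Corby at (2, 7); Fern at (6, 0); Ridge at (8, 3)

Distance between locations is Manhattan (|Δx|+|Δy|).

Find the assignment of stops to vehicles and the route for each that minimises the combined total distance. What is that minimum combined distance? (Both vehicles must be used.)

Minimum combined distance: 52.

Try each way of splitting the stops between the two vehicles (each non-empty) and, for each split, find the best tour for each vehicle:
  {Sutton} + {Maple, Corby, Fern, Ridge}: 30 + 50 = 80
  {Maple} + {Sutton, Corby, Fern, Ridge}: 8 + 44 = 52
  {Sutton, Maple} + {Corby, Fern, Ridge}: 38 + 42 = 80
  {Corby} + {Sutton, Maple, Fern, Ridge}: 28 + 52 = 80
  {Sutton, Corby} + {Maple, Fern, Ridge}: 30 + 42 = 72
  {Maple, Corby} + {Sutton, Fern, Ridge}: 36 + 44 = 80
  … (15 splits in total)
Best: vehicle 1 North → Maple → North = 8; vehicle 2 North → Sutton → Corby → Fern → Ridge → North = 44; combined 52.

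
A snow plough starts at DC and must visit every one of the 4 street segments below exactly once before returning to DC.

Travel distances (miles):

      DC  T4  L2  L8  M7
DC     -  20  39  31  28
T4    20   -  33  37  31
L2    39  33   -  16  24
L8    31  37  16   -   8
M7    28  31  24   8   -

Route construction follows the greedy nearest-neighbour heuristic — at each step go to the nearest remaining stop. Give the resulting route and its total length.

Total distance 114 miles via the nearest-neighbour route DC → T4 → M7 → L8 → L2 → DC.

DC → [T4:20 / M7:28 / L8:31 / L2:39] → T4 (20)
T4 → [M7:31 / L2:33 / L8:37] → M7 (31)
M7 → [L8:8 / L2:24] → L8 (8)
L8 → [L2:16] → L2 (16)
Return L2→DC: 39.
Total = 20 + 31 + 8 + 16 + 39 = 114.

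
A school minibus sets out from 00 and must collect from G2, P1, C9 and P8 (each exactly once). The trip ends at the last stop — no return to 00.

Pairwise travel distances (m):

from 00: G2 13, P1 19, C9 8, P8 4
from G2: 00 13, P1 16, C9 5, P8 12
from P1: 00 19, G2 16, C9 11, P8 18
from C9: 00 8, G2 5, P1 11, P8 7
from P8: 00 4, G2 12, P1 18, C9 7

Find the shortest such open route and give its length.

There are 4! = 24 possible orderings.
00 → G2 → P1 → C9 → P8: 13+16+11+7 = 47
00 → G2 → P1 → P8 → C9: 13+16+18+7 = 54
00 → G2 → C9 → P1 → P8: 13+5+11+18 = 47
00 → G2 → C9 → P8 → P1: 13+5+7+18 = 43
00 → G2 → P8 → P1 → C9: 13+12+18+11 = 54
00 → G2 → P8 → C9 → P1: 13+12+7+11 = 43
00 → P1 → G2 → C9 → P8: 19+16+5+7 = 47
00 → P1 → G2 → P8 → C9: 19+16+12+7 = 54
00 → P1 → C9 → G2 → P8: 19+11+5+12 = 47
00 → P1 → C9 → P8 → G2: 19+11+7+12 = 49
00 → P1 → P8 → G2 → C9: 19+18+12+5 = 54
00 → P1 → P8 → C9 → G2: 19+18+7+5 = 49
00 → C9 → G2 → P1 → P8: 8+5+16+18 = 47
00 → C9 → G2 → P8 → P1: 8+5+12+18 = 43
… (10 more)
00 → P8 → G2 → C9 → P1: 4+12+5+11 = 32  ← best
The minimum is 32.
One shortest path: 00 → P8 → G2 → C9 → P1.

Minimum one-way distance = 32 m.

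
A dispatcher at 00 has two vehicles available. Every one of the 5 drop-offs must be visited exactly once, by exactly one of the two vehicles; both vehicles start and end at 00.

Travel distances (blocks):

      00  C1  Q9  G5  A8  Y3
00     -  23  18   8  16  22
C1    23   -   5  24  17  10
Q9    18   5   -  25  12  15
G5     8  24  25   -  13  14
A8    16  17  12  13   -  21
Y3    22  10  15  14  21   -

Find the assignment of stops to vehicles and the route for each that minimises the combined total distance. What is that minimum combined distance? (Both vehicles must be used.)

Minimum combined distance: 81 blocks.

Check every non-empty split of the stops between the two vehicles; for each half take its own optimal tour:
  {C1} + {Q9, G5, A8, Y3}: 46 + 65 = 111
  {Q9} + {C1, G5, A8, Y3}: 36 + 65 = 101
  {C1, Q9} + {G5, A8, Y3}: 46 + 59 = 105
  {G5} + {C1, Q9, A8, Y3}: 16 + 65 = 81
  {C1, G5} + {Q9, A8, Y3}: 55 + 65 = 120
  {Q9, G5} + {C1, A8, Y3}: 51 + 65 = 116
  … (15 splits in total)
Best: vehicle 1 00 → G5 → 00 = 16; vehicle 2 00 → A8 → Q9 → C1 → Y3 → 00 = 65; combined 81.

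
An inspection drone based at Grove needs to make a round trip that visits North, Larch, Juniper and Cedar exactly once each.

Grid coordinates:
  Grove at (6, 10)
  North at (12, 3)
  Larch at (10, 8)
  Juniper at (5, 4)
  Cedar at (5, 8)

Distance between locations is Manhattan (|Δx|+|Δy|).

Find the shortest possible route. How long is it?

28 — the shortest possible round trip.

Grove - North - Larch - Juniper - Cedar - Grove: 13+7+9+4+3 = 36
Grove - North - Larch - Cedar - Juniper - Grove: 13+7+5+4+7 = 36
Grove - North - Juniper - Larch - Cedar - Grove: 13+8+9+5+3 = 38
Grove - North - Juniper - Cedar - Larch - Grove: 13+8+4+5+6 = 36
Grove - North - Cedar - Larch - Juniper - Grove: 13+12+5+9+7 = 46
Grove - North - Cedar - Juniper - Larch - Grove: 13+12+4+9+6 = 44
Grove - Larch - North - Juniper - Cedar - Grove: 6+7+8+4+3 = 28
Grove - Larch - North - Cedar - Juniper - Grove: 6+7+12+4+7 = 36
Grove - Larch - Juniper - North - Cedar - Grove: 6+9+8+12+3 = 38
Grove - Larch - Cedar - North - Juniper - Grove: 6+5+12+8+7 = 38
Grove - Juniper - North - Larch - Cedar - Grove: 7+8+7+5+3 = 30
Grove - Juniper - Larch - North - Cedar - Grove: 7+9+7+12+3 = 38
The minimum is 28.
One optimal route: Grove → Larch → North → Juniper → Cedar → Grove (or its reverse).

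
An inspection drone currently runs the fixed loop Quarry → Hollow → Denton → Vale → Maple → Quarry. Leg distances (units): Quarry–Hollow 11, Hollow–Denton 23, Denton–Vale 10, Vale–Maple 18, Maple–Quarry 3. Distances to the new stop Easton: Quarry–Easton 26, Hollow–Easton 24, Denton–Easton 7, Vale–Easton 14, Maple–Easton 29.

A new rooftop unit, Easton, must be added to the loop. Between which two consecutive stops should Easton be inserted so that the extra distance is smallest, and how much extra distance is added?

Insertion cost between consecutive stops i–j is d(i,Easton) + d(Easton,j) − d(i,j):
  between Quarry and Hollow: 26 + 24 − 11 = 39
  between Hollow and Denton: 24 + 7 − 23 = 8
  between Denton and Vale: 7 + 14 − 10 = 11
  between Vale and Maple: 14 + 29 − 18 = 25
  between Maple and Quarry: 29 + 26 − 3 = 52
Cheapest insertion is between Hollow and Denton, adding 8.
New total = 65 + 8 = 73.

Minimum extra distance: 8, inserting Easton between Hollow and Denton.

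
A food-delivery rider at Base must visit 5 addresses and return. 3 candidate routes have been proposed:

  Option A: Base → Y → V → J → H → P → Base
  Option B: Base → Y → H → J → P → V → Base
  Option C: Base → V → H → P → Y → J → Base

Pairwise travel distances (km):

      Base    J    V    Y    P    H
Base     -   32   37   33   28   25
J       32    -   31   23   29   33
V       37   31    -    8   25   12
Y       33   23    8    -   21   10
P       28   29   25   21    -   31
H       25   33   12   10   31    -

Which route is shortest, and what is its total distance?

Option A: 33 + 8 + 31 + 33 + 31 + 28 = 164
Option B: 33 + 10 + 33 + 29 + 25 + 37 = 167
Option C: 37 + 12 + 31 + 21 + 23 + 32 = 156

156 km — Option C is the shortest.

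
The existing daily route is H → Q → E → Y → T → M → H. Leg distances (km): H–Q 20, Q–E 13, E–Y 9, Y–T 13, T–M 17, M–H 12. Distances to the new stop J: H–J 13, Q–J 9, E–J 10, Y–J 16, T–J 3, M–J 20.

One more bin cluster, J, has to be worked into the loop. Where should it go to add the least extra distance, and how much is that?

Insertion cost between consecutive stops i–j is d(i,J) + d(J,j) − d(i,j):
  between H and Q: 13 + 9 − 20 = 2
  between Q and E: 9 + 10 − 13 = 6
  between E and Y: 10 + 16 − 9 = 17
  between Y and T: 16 + 3 − 13 = 6
  between T and M: 3 + 20 − 17 = 6
  between M and H: 20 + 13 − 12 = 21
Cheapest insertion is between H and Q, adding 2.
New total = 84 + 2 = 86.

Adding 2 km by placing J on the H–Q leg.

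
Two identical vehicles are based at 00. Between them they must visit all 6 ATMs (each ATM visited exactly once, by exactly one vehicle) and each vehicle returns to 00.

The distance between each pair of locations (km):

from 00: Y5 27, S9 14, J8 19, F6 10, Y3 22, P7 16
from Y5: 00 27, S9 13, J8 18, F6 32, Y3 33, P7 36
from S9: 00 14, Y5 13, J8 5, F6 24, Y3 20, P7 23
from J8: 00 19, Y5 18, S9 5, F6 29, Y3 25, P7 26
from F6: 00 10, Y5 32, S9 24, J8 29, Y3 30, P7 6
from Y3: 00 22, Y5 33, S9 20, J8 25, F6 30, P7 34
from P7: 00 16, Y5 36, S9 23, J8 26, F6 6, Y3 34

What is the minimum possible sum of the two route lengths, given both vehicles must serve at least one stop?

There are 2^5 − 1 = 31 ways to divide the 6 stops into two non-empty groups. For each, the best each vehicle can do is its own shortest tour through its group:
  {Y5} + {S9, J8, F6, Y3, P7}: 54 + 89 = 143
  {S9} + {Y5, J8, F6, Y3, P7}: 28 + 115 = 143
  {Y5, S9} + {J8, F6, Y3, P7}: 54 + 89 = 143
  {J8} + {Y5, S9, F6, Y3, P7}: 38 + 107 = 145
  {Y5, J8} + {S9, F6, Y3, P7}: 64 + 81 = 145
  {S9, J8} + {Y5, F6, Y3, P7}: 38 + 107 = 145
  … (31 splits in total)
  {Y5, S9, J8, Y3} + {F6, P7}: 92 + 32 = 124  ← best
Best: vehicle 1 00 → Y5 → S9 → J8 → Y3 → 00 = 92; vehicle 2 00 → F6 → P7 → 00 = 32; combined 124.

124 km — the smallest possible combined total.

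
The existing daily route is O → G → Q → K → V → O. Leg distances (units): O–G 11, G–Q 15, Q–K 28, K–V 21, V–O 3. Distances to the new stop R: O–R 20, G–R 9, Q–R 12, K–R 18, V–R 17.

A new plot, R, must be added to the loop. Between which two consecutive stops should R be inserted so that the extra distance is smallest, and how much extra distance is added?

Minimum extra distance: 2, inserting R between Q and K.

Insertion cost between consecutive stops i–j is d(i,R) + d(R,j) − d(i,j):
  between O and G: 20 + 9 − 11 = 18
  between G and Q: 9 + 12 − 15 = 6
  between Q and K: 12 + 18 − 28 = 2
  between K and V: 18 + 17 − 21 = 14
  between V and O: 17 + 20 − 3 = 34
Cheapest insertion is between Q and K, adding 2.
New total = 78 + 2 = 80.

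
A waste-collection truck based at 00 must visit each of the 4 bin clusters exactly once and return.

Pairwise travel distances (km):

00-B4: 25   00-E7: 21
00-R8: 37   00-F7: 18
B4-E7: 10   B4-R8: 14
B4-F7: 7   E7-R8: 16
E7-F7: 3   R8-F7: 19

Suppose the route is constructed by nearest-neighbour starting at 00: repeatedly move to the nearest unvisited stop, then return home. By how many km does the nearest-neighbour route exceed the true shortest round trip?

From 00: F7=18, E7=21, B4=25, R8=37 → choose F7 (18).
From F7: E7=3, B4=7, R8=19 → choose E7 (3).
From E7: B4=10, R8=16 → choose B4 (10).
From B4: R8=14 → choose R8 (14).
NN route 00 → F7 → E7 → B4 → R8 → 00 costs 82.
Optimal: 00 → B4 → R8 → E7 → F7 → 00 costs 76 (by enumerating all 12 distinct tours).
Excess = 82 − 76 = 6.

Excess over optimum: 6 km.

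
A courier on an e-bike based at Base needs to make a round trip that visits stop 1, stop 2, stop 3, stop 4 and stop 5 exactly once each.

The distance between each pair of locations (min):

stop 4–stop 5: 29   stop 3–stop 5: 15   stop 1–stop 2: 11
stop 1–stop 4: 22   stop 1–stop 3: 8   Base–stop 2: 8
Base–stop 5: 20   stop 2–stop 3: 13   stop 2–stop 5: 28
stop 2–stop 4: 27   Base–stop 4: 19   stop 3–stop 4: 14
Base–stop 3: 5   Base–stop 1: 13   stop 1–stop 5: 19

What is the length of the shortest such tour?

86 min — the shortest possible round trip.

There are 60 distinct closed tours to check (reversals are equivalent).
Base→stop 1→stop 2→stop 3→stop 4→stop 5→Base: 13+11+13+14+29+20 = 100
Base→stop 1→stop 2→stop 3→stop 5→stop 4→Base: 13+11+13+15+29+19 = 100
Base→stop 1→stop 2→stop 4→stop 3→stop 5→Base: 13+11+27+14+15+20 = 100
Base→stop 1→stop 2→stop 4→stop 5→stop 3→Base: 13+11+27+29+15+5 = 100
Base→stop 1→stop 2→stop 5→stop 3→stop 4→Base: 13+11+28+15+14+19 = 100
Base→stop 1→stop 2→stop 5→stop 4→stop 3→Base: 13+11+28+29+14+5 = 100
Base→stop 1→stop 3→stop 2→stop 4→stop 5→Base: 13+8+13+27+29+20 = 110
Base→stop 1→stop 3→stop 2→stop 5→stop 4→Base: 13+8+13+28+29+19 = 110
Base→stop 1→stop 3→stop 4→stop 2→stop 5→Base: 13+8+14+27+28+20 = 110
Base→stop 1→stop 3→stop 4→stop 5→stop 2→Base: 13+8+14+29+28+8 = 100
Base→stop 1→stop 3→stop 5→stop 2→stop 4→Base: 13+8+15+28+27+19 = 110
Base→stop 1→stop 3→stop 5→stop 4→stop 2→Base: 13+8+15+29+27+8 = 100
Base→stop 1→stop 4→stop 2→stop 3→stop 5→Base: 13+22+27+13+15+20 = 110
Base→stop 1→stop 4→stop 2→stop 5→stop 3→Base: 13+22+27+28+15+5 = 110
… (46 more)
Base→stop 2→stop 1→stop 5→stop 3→stop 4→Base: 8+11+19+15+14+19 = 86  ← best
The minimum is 86.
One optimal route: Base → stop 2 → stop 1 → stop 5 → stop 3 → stop 4 → Base (or its reverse).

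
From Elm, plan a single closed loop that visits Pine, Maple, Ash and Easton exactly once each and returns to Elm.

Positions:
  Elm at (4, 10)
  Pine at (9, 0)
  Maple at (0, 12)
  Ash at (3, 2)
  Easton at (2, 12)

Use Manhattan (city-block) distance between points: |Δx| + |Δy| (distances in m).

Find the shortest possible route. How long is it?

42 m — the shortest possible round trip.

Elm - Pine - Maple - Ash - Easton - Elm: 15+21+13+11+4 = 64
Elm - Pine - Maple - Easton - Ash - Elm: 15+21+2+11+9 = 58
Elm - Pine - Ash - Maple - Easton - Elm: 15+8+13+2+4 = 42
Elm - Pine - Ash - Easton - Maple - Elm: 15+8+11+2+6 = 42
Elm - Pine - Easton - Maple - Ash - Elm: 15+19+2+13+9 = 58
Elm - Pine - Easton - Ash - Maple - Elm: 15+19+11+13+6 = 64
Elm - Maple - Pine - Ash - Easton - Elm: 6+21+8+11+4 = 50
Elm - Maple - Pine - Easton - Ash - Elm: 6+21+19+11+9 = 66
Elm - Maple - Ash - Pine - Easton - Elm: 6+13+8+19+4 = 50
Elm - Maple - Easton - Pine - Ash - Elm: 6+2+19+8+9 = 44
Elm - Ash - Pine - Maple - Easton - Elm: 9+8+21+2+4 = 44
Elm - Ash - Maple - Pine - Easton - Elm: 9+13+21+19+4 = 66
The minimum is 42.
One optimal route: Elm → Pine → Ash → Maple → Easton → Elm (or its reverse).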